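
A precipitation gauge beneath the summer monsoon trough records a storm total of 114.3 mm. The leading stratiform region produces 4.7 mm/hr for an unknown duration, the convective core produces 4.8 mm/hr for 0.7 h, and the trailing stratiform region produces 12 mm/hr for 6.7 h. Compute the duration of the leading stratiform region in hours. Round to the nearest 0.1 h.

duration ≈ 6.5 h

Known phases: 4.8 × 0.7 + 12 × 6.7 = 3.36 + 80.4 = 83.76 mm.
Remaining depth = 114.3 − 83.76 = 30.54 mm.
Duration = 30.54 / 4.7 = 6.5 h.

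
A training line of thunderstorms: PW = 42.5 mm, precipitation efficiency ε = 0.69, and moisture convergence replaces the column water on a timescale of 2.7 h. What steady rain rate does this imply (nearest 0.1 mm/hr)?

Each overturning extracts ε × PW = 0.69 × 42.5 = 29.325 mm.
Rate = ε·PW / τ = 29.325 / 2.7 h = 10.9 mm/hr.

R ≈ 10.9 mm/hr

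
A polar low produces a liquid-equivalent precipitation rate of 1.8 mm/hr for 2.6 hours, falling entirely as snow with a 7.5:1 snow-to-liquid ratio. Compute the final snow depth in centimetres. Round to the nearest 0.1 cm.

Liquid-equivalent depth = 1.8 × 2.6 = 4.68 mm.
Snow depth = 4.68 mm × 7.5 = 35.1 mm = 3.5 cm.

snow depth ≈ 3.5 cm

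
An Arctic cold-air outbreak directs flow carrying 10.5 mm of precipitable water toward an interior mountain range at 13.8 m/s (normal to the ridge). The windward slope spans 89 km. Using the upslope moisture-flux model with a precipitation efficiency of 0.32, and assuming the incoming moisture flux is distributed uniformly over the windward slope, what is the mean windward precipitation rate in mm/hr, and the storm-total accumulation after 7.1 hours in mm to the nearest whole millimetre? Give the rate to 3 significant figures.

R ≈ 1.88 mm/hr; total ≈ 13 mm

Incoming column moisture flux per unit ridge length: F = V × PW = 13.8 × 10.5 = 144.9 mm·m/s.
Spread over the 89 km slope with efficiency ε = 0.32: R = ε·F/W = 0.32 × 144.9 / 89000 m = 5.210e-04 mm/s.
R = 5.210e-04 × 3600 = 1.88 mm/hr.
Over 7.1 h: total = 1.88 × 7.1 = 13.348 ≈ 13 mm.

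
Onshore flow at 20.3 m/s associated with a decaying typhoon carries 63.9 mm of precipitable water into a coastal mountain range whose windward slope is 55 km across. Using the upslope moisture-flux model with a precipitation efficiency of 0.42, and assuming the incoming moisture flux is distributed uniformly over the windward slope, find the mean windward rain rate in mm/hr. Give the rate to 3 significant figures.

Incoming column moisture flux per unit ridge length: F = V × PW = 20.3 × 63.9 = 1297.17 mm·m/s.
Spread over the 55 km slope with efficiency ε = 0.42: R = ε·F/W = 0.42 × 1297.17 / 55000 m = 9.906e-03 mm/s.
R = 9.906e-03 × 3600 = 35.7 mm/hr.

R ≈ 35.7 mm/hr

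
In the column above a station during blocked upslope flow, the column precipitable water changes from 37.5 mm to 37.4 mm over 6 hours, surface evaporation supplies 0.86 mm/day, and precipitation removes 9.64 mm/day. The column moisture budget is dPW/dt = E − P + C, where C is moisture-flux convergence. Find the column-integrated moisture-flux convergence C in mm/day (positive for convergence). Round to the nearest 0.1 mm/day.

C ≈ 8.4 mm/day

dPW/dt = (37.4 − 37.5) mm / (6/24 day) = -0.400 mm/day.
C = dPW/dt − E + P = (-0.400) − 0.86 + 9.64 = 8.4 mm/day.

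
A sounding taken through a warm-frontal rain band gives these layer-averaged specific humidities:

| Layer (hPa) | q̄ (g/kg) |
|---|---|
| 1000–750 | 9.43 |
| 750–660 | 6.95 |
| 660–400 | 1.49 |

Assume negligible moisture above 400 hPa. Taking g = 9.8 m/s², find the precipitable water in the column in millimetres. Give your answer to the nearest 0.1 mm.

Precipitable water is the column-integrated vapour mass per unit area: PW = (1/g) Σ q̄ Δp, with q in kg/kg and Δp in Pa (1 kg/m² of water = 1 mm).
Layer 1000–750 hPa: Δp = 250 hPa = 25000 Pa, q̄ = 0.00943 kg/kg → 0.00943 × 25000 / 9.8 = 24.06 mm
Layer 750–660 hPa: Δp = 90 hPa = 9000 Pa, q̄ = 0.00695 kg/kg → 0.00695 × 9000 / 9.8 = 6.38 mm
Layer 660–400 hPa: Δp = 260 hPa = 26000 Pa, q̄ = 0.00149 kg/kg → 0.00149 × 26000 / 9.8 = 3.95 mm
PW = 24.06 + 6.38 + 3.95 = 34.39 ≈ 34.4 mm.

PW ≈ 34.4 mm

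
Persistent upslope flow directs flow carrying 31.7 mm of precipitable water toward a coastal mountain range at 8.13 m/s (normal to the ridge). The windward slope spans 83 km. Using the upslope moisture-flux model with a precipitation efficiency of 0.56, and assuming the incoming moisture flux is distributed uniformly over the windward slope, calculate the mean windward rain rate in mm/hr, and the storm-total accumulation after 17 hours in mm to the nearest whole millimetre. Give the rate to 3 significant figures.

Incoming column moisture flux per unit ridge length: F = V × PW = 8.13 × 31.7 = 257.721 mm·m/s.
Spread over the 83 km slope with efficiency ε = 0.56: R = ε·F/W = 0.56 × 257.721 / 83000 m = 1.739e-03 mm/s.
R = 1.739e-03 × 3600 = 6.26 mm/hr.
Over 17 h: total = 6.26 × 17 = 106.42 ≈ 106 mm.

R ≈ 6.26 mm/hr; total ≈ 106 mm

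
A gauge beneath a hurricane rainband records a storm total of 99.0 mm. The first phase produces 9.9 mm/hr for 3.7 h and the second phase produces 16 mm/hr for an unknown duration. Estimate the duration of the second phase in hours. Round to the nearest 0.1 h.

Known phases: 9.9 × 3.7 = 36.63 mm.
Remaining depth = 99.0 − 36.63 = 62.37 mm.
Duration = 62.37 / 16 = 3.9 h.

duration ≈ 3.9 h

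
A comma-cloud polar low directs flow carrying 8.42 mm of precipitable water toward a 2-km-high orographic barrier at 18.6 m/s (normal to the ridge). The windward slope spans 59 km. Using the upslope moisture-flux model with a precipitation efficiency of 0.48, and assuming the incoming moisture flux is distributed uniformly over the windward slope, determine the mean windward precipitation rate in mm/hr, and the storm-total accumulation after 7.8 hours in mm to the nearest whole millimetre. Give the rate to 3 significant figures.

Incoming column moisture flux per unit ridge length: F = V × PW = 18.6 × 8.42 = 156.612 mm·m/s.
Spread over the 59 km slope with efficiency ε = 0.48: R = ε·F/W = 0.48 × 156.612 / 59000 m = 1.274e-03 mm/s.
R = 1.274e-03 × 3600 = 4.59 mm/hr.
Over 7.8 h: total = 4.59 × 7.8 = 35.802 ≈ 36 mm.

R ≈ 4.59 mm/hr; total ≈ 36 mm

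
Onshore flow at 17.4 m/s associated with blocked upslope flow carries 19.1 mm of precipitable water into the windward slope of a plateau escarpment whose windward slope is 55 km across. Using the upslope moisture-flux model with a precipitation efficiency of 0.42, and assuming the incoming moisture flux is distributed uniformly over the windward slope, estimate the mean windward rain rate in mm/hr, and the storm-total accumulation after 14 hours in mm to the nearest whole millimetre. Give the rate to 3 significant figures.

R ≈ 9.14 mm/hr; total ≈ 128 mm

Incoming column moisture flux per unit ridge length: F = V × PW = 17.4 × 19.1 = 332.34 mm·m/s.
Spread over the 55 km slope with efficiency ε = 0.42: R = ε·F/W = 0.42 × 332.34 / 55000 m = 2.538e-03 mm/s.
R = 2.538e-03 × 3600 = 9.14 mm/hr.
Over 14 h: total = 9.14 × 14 = 127.96 ≈ 128 mm.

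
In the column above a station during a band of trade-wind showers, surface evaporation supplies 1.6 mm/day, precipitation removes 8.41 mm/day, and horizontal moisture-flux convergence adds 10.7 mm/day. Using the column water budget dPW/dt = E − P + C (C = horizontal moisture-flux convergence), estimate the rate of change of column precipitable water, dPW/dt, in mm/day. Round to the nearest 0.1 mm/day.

dPW/dt = E − P + C = 1.6 − 8.41 + (10.7) = 3.9 mm/day.

dPW/dt ≈ 3.9 mm/day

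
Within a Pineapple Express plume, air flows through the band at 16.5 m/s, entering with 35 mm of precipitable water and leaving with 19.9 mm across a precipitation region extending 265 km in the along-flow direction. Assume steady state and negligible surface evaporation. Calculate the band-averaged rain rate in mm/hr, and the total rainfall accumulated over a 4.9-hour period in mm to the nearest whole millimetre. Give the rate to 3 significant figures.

R ≈ 3.38 mm/hr; total ≈ 17 mm

Column moisture flux per unit crosswind length is F = V × PW.
Inflow: F_in = 16.5 × 35 = 577.5 mm·m/s
Outflow: F_out = 16.5 × 19.9 = 328.35 mm·m/s
Steady-state rate R = (F_in − F_out)/L = (577.5 − 328.35) / 265000 m = 9.402e-04 mm/s.
R = 9.402e-04 × 3600 = 3.38 mm/hr.
Over 4.9 h: total = 3.38 × 4.9 = 16.562 ≈ 17 mm.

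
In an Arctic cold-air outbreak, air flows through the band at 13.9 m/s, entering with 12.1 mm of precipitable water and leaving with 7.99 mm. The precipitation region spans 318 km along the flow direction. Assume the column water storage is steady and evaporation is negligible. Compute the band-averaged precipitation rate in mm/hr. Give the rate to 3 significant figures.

R ≈ 0.647 mm/hr

Column moisture flux per unit crosswind length is F = V × PW.
Inflow: F_in = 13.9 × 12.1 = 168.19 mm·m/s
Outflow: F_out = 13.9 × 7.99 = 111.061 mm·m/s
Steady-state rate R = (F_in − F_out)/L = (168.19 − 111.061) / 318000 m = 1.797e-04 mm/s.
R = 1.797e-04 × 3600 = 0.647 mm/hr.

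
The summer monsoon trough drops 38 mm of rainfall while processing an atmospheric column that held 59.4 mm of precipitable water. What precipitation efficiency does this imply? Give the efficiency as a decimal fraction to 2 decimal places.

ε = rainfall / PW = 38 / 59.4 = 0.64.

ε ≈ 0.64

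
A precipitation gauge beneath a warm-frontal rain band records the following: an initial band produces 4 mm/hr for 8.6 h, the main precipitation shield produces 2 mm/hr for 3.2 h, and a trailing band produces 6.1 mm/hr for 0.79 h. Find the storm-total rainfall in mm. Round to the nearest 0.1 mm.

total ≈ 45.6 mm

Total = Σ Rᵢ Δtᵢ = 4 × 8.6 + 2 × 3.2 + 6.1 × 0.79
      = 34.4 + 6.4 + 4.819 = 45.6 mm.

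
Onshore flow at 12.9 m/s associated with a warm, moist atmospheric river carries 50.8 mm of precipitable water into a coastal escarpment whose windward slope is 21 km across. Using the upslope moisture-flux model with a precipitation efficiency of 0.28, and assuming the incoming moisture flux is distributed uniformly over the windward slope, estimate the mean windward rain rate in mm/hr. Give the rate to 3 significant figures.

R ≈ 31.5 mm/hr

Incoming column moisture flux per unit ridge length: F = V × PW = 12.9 × 50.8 = 655.32 mm·m/s.
Spread over the 21 km slope with efficiency ε = 0.28: R = ε·F/W = 0.28 × 655.32 / 21000 m = 8.738e-03 mm/s.
R = 8.738e-03 × 3600 = 31.5 mm/hr.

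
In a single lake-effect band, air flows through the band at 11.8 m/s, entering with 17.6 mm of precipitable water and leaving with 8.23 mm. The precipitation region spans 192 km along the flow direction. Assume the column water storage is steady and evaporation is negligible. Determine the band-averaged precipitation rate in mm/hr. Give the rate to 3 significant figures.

Column moisture flux per unit crosswind length is F = V × PW.
Inflow: F_in = 11.8 × 17.6 = 207.68 mm·m/s
Outflow: F_out = 11.8 × 8.23 = 97.114 mm·m/s
Steady-state rate R = (F_in − F_out)/L = (207.68 − 97.114) / 192000 m = 5.759e-04 mm/s.
R = 5.759e-04 × 3600 = 2.07 mm/hr.

R ≈ 2.07 mm/hr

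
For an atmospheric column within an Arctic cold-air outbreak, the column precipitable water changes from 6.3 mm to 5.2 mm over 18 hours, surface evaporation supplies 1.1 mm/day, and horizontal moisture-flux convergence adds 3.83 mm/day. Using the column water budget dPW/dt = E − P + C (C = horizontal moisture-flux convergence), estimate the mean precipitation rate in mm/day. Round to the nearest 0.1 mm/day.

P ≈ 6.4 mm/day

dPW/dt = (5.2 − 6.3) mm / (18/24 day) = -1.467 mm/day.
P = E + C − dPW/dt = 1.1 + (3.83) − (-1.467) = 6.4 mm/day.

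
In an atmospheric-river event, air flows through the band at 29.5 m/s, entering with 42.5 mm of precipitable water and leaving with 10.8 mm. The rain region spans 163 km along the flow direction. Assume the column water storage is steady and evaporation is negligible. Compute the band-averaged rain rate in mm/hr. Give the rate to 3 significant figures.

R ≈ 20.7 mm/hr

Column moisture flux per unit crosswind length is F = V × PW.
Inflow: F_in = 29.5 × 42.5 = 1253.75 mm·m/s
Outflow: F_out = 29.5 × 10.8 = 318.6 mm·m/s
Steady-state rate R = (F_in − F_out)/L = (1253.75 − 318.6) / 163000 m = 5.737e-03 mm/s.
R = 5.737e-03 × 3600 = 20.7 mm/hr.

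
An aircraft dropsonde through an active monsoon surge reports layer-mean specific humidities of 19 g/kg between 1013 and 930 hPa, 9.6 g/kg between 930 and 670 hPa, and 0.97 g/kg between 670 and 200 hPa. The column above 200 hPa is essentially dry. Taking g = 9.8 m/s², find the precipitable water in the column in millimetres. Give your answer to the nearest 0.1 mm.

PW ≈ 46.2 mm

Precipitable water is the column-integrated vapour mass per unit area: PW = (1/g) Σ q̄ Δp, with q in kg/kg and Δp in Pa (1 kg/m² of water = 1 mm).
Layer 1013–930 hPa: Δp = 83 hPa = 8300 Pa, q̄ = 0.019 kg/kg → 0.019 × 8300 / 9.8 = 16.09 mm
Layer 930–670 hPa: Δp = 260 hPa = 26000 Pa, q̄ = 0.0096 kg/kg → 0.0096 × 26000 / 9.8 = 25.47 mm
Layer 670–200 hPa: Δp = 470 hPa = 47000 Pa, q̄ = 0.00097 kg/kg → 0.00097 × 47000 / 9.8 = 4.65 mm
PW = 16.09 + 25.47 + 4.65 = 46.21 ≈ 46.2 mm.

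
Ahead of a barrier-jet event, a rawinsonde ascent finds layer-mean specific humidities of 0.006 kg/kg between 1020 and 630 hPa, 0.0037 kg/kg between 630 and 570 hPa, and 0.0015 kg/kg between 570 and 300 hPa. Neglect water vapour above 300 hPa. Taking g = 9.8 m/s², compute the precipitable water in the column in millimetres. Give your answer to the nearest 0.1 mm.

PW ≈ 30.3 mm

Precipitable water is the column-integrated vapour mass per unit area: PW = (1/g) Σ q̄ Δp, with q in kg/kg and Δp in Pa (1 kg/m² of water = 1 mm).
Layer 1020–630 hPa: Δp = 390 hPa = 39000 Pa, q̄ = 0.006 kg/kg → 0.006 × 39000 / 9.8 = 23.88 mm
Layer 630–570 hPa: Δp = 60 hPa = 6000 Pa, q̄ = 0.0037 kg/kg → 0.0037 × 6000 / 9.8 = 2.27 mm
Layer 570–300 hPa: Δp = 270 hPa = 27000 Pa, q̄ = 0.0015 kg/kg → 0.0015 × 27000 / 9.8 = 4.13 mm
PW = 23.88 + 2.27 + 4.13 = 30.28 ≈ 30.3 mm.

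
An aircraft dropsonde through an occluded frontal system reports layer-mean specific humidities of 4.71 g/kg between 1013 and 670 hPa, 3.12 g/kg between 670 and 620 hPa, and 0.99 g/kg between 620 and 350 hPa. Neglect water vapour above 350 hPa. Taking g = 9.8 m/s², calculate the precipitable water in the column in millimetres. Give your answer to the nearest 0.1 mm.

PW ≈ 20.8 mm

Precipitable water is the column-integrated vapour mass per unit area: PW = (1/g) Σ q̄ Δp, with q in kg/kg and Δp in Pa (1 kg/m² of water = 1 mm).
Layer 1013–670 hPa: Δp = 343 hPa = 34300 Pa, q̄ = 0.00471 kg/kg → 0.00471 × 34300 / 9.8 = 16.48 mm
Layer 670–620 hPa: Δp = 50 hPa = 5000 Pa, q̄ = 0.00312 kg/kg → 0.00312 × 5000 / 9.8 = 1.59 mm
Layer 620–350 hPa: Δp = 270 hPa = 27000 Pa, q̄ = 0.00099 kg/kg → 0.00099 × 27000 / 9.8 = 2.73 mm
PW = 16.48 + 1.59 + 2.73 = 20.80 ≈ 20.8 mm.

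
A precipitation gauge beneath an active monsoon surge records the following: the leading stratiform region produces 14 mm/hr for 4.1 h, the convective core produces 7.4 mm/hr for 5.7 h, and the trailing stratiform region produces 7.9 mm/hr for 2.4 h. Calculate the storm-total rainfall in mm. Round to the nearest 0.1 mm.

Total = Σ Rᵢ Δtᵢ = 14 × 4.1 + 7.4 × 5.7 + 7.9 × 2.4
      = 57.4 + 42.18 + 18.96 = 118.5 mm.

total ≈ 118.5 mm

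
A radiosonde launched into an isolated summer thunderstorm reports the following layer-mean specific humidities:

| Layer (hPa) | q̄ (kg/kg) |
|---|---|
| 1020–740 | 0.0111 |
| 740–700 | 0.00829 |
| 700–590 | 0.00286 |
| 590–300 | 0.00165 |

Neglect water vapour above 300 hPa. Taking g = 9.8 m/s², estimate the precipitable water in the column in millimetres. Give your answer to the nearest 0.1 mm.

Precipitable water is the column-integrated vapour mass per unit area: PW = (1/g) Σ q̄ Δp, with q in kg/kg and Δp in Pa (1 kg/m² of water = 1 mm).
Layer 1020–740 hPa: Δp = 280 hPa = 28000 Pa, q̄ = 0.0111 kg/kg → 0.0111 × 28000 / 9.8 = 31.71 mm
Layer 740–700 hPa: Δp = 40 hPa = 4000 Pa, q̄ = 0.00829 kg/kg → 0.00829 × 4000 / 9.8 = 3.38 mm
Layer 700–590 hPa: Δp = 110 hPa = 11000 Pa, q̄ = 0.00286 kg/kg → 0.00286 × 11000 / 9.8 = 3.21 mm
Layer 590–300 hPa: Δp = 290 hPa = 29000 Pa, q̄ = 0.00165 kg/kg → 0.00165 × 29000 / 9.8 = 4.88 mm
PW = 31.71 + 3.38 + 3.21 + 4.88 = 43.18 ≈ 43.2 mm.

PW ≈ 43.2 mm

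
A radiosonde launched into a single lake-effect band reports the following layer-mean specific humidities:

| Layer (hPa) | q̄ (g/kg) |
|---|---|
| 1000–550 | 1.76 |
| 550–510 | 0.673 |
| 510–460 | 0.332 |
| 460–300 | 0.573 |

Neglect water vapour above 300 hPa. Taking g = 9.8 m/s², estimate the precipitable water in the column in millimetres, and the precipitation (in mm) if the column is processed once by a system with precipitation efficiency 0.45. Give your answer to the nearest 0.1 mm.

Precipitable water is the column-integrated vapour mass per unit area: PW = (1/g) Σ q̄ Δp, with q in kg/kg and Δp in Pa (1 kg/m² of water = 1 mm).
Layer 1000–550 hPa: Δp = 450 hPa = 45000 Pa, q̄ = 0.00176 kg/kg → 0.00176 × 45000 / 9.8 = 8.08 mm
Layer 550–510 hPa: Δp = 40 hPa = 4000 Pa, q̄ = 0.000673 kg/kg → 0.000673 × 4000 / 9.8 = 0.27 mm
Layer 510–460 hPa: Δp = 50 hPa = 5000 Pa, q̄ = 0.000332 kg/kg → 0.000332 × 5000 / 9.8 = 0.17 mm
Layer 460–300 hPa: Δp = 160 hPa = 16000 Pa, q̄ = 0.000573 kg/kg → 0.000573 × 16000 / 9.8 = 0.94 mm
PW = 8.08 + 0.27 + 0.17 + 0.94 = 9.46 ≈ 9.5 mm.
Precipitation = ε × PW = 0.45 × 9.5 = 4.3 mm.

PW ≈ 9.5 mm; precipitation ≈ 4.3 mm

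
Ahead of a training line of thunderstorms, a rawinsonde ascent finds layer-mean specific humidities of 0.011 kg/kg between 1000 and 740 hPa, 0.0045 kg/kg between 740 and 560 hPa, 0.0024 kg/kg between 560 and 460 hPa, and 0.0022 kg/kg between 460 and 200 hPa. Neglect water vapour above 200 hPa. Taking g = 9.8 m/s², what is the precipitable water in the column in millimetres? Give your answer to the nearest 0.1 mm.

PW ≈ 45.7 mm

Precipitable water is the column-integrated vapour mass per unit area: PW = (1/g) Σ q̄ Δp, with q in kg/kg and Δp in Pa (1 kg/m² of water = 1 mm).
Layer 1000–740 hPa: Δp = 260 hPa = 26000 Pa, q̄ = 0.011 kg/kg → 0.011 × 26000 / 9.8 = 29.18 mm
Layer 740–560 hPa: Δp = 180 hPa = 18000 Pa, q̄ = 0.0045 kg/kg → 0.0045 × 18000 / 9.8 = 8.27 mm
Layer 560–460 hPa: Δp = 100 hPa = 10000 Pa, q̄ = 0.0024 kg/kg → 0.0024 × 10000 / 9.8 = 2.45 mm
Layer 460–200 hPa: Δp = 260 hPa = 26000 Pa, q̄ = 0.0022 kg/kg → 0.0022 × 26000 / 9.8 = 5.84 mm
PW = 29.18 + 8.27 + 2.45 + 5.84 = 45.74 ≈ 45.7 mm.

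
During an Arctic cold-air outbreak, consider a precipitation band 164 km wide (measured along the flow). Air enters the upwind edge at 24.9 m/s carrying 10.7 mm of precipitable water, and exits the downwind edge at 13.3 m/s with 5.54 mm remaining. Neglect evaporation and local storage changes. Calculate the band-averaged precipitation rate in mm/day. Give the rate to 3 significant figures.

R ≈ 102 mm/day

Column moisture flux per unit crosswind length is F = V × PW.
Inflow: F_in = 24.9 × 10.7 = 266.43 mm·m/s
Outflow: F_out = 13.3 × 5.54 = 73.682 mm·m/s
Steady-state rate R = (F_in − F_out)/L = (266.43 − 73.682) / 164000 m = 1.175e-03 mm/s.
R = 1.175e-03 × 3600 × 24 = 102 mm/day.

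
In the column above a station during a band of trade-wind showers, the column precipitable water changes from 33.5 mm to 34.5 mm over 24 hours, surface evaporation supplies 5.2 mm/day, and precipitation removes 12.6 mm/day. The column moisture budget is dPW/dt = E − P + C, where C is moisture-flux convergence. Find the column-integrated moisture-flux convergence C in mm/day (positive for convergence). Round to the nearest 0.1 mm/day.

dPW/dt = (34.5 − 33.5) mm / (24/24 day) = +1.000 mm/day.
C = dPW/dt − E + P = (+1.000) − 5.2 + 12.6 = 8.4 mm/day.

C ≈ 8.4 mm/day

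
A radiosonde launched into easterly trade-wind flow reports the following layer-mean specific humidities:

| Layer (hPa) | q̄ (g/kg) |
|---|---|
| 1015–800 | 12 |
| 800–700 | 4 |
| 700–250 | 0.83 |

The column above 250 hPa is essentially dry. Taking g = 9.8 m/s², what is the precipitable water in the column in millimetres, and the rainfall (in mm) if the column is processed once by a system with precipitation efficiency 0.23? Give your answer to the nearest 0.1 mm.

PW ≈ 34.2 mm; rainfall ≈ 7.9 mm

Precipitable water is the column-integrated vapour mass per unit area: PW = (1/g) Σ q̄ Δp, with q in kg/kg and Δp in Pa (1 kg/m² of water = 1 mm).
Layer 1015–800 hPa: Δp = 215 hPa = 21500 Pa, q̄ = 0.012 kg/kg → 0.012 × 21500 / 9.8 = 26.33 mm
Layer 800–700 hPa: Δp = 100 hPa = 10000 Pa, q̄ = 0.004 kg/kg → 0.004 × 10000 / 9.8 = 4.08 mm
Layer 700–250 hPa: Δp = 450 hPa = 45000 Pa, q̄ = 0.00083 kg/kg → 0.00083 × 45000 / 9.8 = 3.81 mm
PW = 26.33 + 4.08 + 3.81 = 34.22 ≈ 34.2 mm.
Rainfall = ε × PW = 0.23 × 34.2 = 7.9 mm.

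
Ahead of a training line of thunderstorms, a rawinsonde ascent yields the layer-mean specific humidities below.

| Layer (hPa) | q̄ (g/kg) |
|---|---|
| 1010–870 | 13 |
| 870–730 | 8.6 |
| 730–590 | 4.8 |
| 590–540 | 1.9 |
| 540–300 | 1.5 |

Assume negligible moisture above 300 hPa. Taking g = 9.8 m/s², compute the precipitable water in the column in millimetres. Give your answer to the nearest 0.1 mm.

Precipitable water is the column-integrated vapour mass per unit area: PW = (1/g) Σ q̄ Δp, with q in kg/kg and Δp in Pa (1 kg/m² of water = 1 mm).
Layer 1010–870 hPa: Δp = 140 hPa = 14000 Pa, q̄ = 0.013 kg/kg → 0.013 × 14000 / 9.8 = 18.57 mm
Layer 870–730 hPa: Δp = 140 hPa = 14000 Pa, q̄ = 0.0086 kg/kg → 0.0086 × 14000 / 9.8 = 12.29 mm
Layer 730–590 hPa: Δp = 140 hPa = 14000 Pa, q̄ = 0.0048 kg/kg → 0.0048 × 14000 / 9.8 = 6.86 mm
Layer 590–540 hPa: Δp = 50 hPa = 5000 Pa, q̄ = 0.0019 kg/kg → 0.0019 × 5000 / 9.8 = 0.97 mm
Layer 540–300 hPa: Δp = 240 hPa = 24000 Pa, q̄ = 0.0015 kg/kg → 0.0015 × 24000 / 9.8 = 3.67 mm
PW = 18.57 + 12.29 + 6.86 + 0.97 + 3.67 = 42.36 ≈ 42.4 mm.

PW ≈ 42.4 mm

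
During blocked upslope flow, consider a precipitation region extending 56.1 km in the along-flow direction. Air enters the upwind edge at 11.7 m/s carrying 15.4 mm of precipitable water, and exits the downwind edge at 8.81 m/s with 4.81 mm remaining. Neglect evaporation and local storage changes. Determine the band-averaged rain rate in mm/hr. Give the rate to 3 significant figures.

R ≈ 8.84 mm/hr

Column moisture flux per unit crosswind length is F = V × PW.
Inflow: F_in = 11.7 × 15.4 = 180.18 mm·m/s
Outflow: F_out = 8.81 × 4.81 = 42.3761 mm·m/s
Steady-state rate R = (F_in − F_out)/L = (180.18 − 42.3761) / 56100 m = 2.456e-03 mm/s.
R = 2.456e-03 × 3600 = 8.84 mm/hr.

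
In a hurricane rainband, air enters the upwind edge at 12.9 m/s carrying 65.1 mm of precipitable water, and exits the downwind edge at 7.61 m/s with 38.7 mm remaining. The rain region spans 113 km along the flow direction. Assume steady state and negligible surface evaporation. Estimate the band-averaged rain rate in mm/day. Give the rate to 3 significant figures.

Column moisture flux per unit crosswind length is F = V × PW.
Inflow: F_in = 12.9 × 65.1 = 839.79 mm·m/s
Outflow: F_out = 7.61 × 38.7 = 294.507 mm·m/s
Steady-state rate R = (F_in − F_out)/L = (839.79 − 294.507) / 113000 m = 4.826e-03 mm/s.
R = 4.826e-03 × 3600 × 24 = 417 mm/day.

R ≈ 417 mm/day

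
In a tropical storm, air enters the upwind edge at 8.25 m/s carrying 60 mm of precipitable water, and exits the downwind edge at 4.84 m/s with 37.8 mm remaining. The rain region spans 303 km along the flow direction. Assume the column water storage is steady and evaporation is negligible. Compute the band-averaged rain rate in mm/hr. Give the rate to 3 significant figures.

R ≈ 3.71 mm/hr

Column moisture flux per unit crosswind length is F = V × PW.
Inflow: F_in = 8.25 × 60 = 495 mm·m/s
Outflow: F_out = 4.84 × 37.8 = 182.952 mm·m/s
Steady-state rate R = (F_in − F_out)/L = (495 − 182.952) / 303000 m = 1.030e-03 mm/s.
R = 1.030e-03 × 3600 = 3.71 mm/hr.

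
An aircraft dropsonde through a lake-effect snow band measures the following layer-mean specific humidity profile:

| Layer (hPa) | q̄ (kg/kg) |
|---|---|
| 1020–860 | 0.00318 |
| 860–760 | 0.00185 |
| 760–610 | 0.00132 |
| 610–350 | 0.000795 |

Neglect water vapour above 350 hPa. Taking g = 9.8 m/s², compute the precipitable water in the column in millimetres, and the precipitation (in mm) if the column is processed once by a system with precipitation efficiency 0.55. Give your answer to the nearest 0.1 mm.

PW ≈ 11.2 mm; precipitation ≈ 6.2 mm

Precipitable water is the column-integrated vapour mass per unit area: PW = (1/g) Σ q̄ Δp, with q in kg/kg and Δp in Pa (1 kg/m² of water = 1 mm).
Layer 1020–860 hPa: Δp = 160 hPa = 16000 Pa, q̄ = 0.00318 kg/kg → 0.00318 × 16000 / 9.8 = 5.19 mm
Layer 860–760 hPa: Δp = 100 hPa = 10000 Pa, q̄ = 0.00185 kg/kg → 0.00185 × 10000 / 9.8 = 1.89 mm
Layer 760–610 hPa: Δp = 150 hPa = 15000 Pa, q̄ = 0.00132 kg/kg → 0.00132 × 15000 / 9.8 = 2.02 mm
Layer 610–350 hPa: Δp = 260 hPa = 26000 Pa, q̄ = 0.000795 kg/kg → 0.000795 × 26000 / 9.8 = 2.11 mm
PW = 5.19 + 1.89 + 2.02 + 2.11 = 11.21 ≈ 11.2 mm.
Precipitation = ε × PW = 0.55 × 11.2 = 6.2 mm.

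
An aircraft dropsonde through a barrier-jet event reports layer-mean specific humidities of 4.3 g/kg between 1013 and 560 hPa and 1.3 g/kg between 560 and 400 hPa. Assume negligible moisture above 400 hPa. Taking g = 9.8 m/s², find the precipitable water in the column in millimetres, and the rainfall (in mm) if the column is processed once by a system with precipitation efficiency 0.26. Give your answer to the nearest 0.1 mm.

PW ≈ 22.0 mm; rainfall ≈ 5.7 mm

Precipitable water is the column-integrated vapour mass per unit area: PW = (1/g) Σ q̄ Δp, with q in kg/kg and Δp in Pa (1 kg/m² of water = 1 mm).
Layer 1013–560 hPa: Δp = 453 hPa = 45300 Pa, q̄ = 0.0043 kg/kg → 0.0043 × 45300 / 9.8 = 19.88 mm
Layer 560–400 hPa: Δp = 160 hPa = 16000 Pa, q̄ = 0.0013 kg/kg → 0.0013 × 16000 / 9.8 = 2.12 mm
PW = 19.88 + 2.12 = 22.00 ≈ 22.0 mm.
Rainfall = ε × PW = 0.26 × 22.0 = 5.7 mm.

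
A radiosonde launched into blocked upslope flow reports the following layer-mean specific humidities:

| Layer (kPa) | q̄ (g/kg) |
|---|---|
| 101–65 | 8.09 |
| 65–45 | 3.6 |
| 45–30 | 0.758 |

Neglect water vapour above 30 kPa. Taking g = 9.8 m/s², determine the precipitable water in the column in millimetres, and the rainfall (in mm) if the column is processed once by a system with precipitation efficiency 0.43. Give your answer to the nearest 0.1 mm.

PW ≈ 38.2 mm; rainfall ≈ 16.4 mm

Precipitable water is the column-integrated vapour mass per unit area: PW = (1/g) Σ q̄ Δp, with q in kg/kg and Δp in Pa (1 kg/m² of water = 1 mm).
Layer 101–65 kPa: Δp = 360 hPa = 36000 Pa, q̄ = 0.00809 kg/kg → 0.00809 × 36000 / 9.8 = 29.72 mm
Layer 65–45 kPa: Δp = 200 hPa = 20000 Pa, q̄ = 0.0036 kg/kg → 0.0036 × 20000 / 9.8 = 7.35 mm
Layer 45–30 kPa: Δp = 150 hPa = 15000 Pa, q̄ = 0.000758 kg/kg → 0.000758 × 15000 / 9.8 = 1.16 mm
PW = 29.72 + 7.35 + 1.16 = 38.23 ≈ 38.2 mm.
Rainfall = ε × PW = 0.43 × 38.2 = 16.4 mm.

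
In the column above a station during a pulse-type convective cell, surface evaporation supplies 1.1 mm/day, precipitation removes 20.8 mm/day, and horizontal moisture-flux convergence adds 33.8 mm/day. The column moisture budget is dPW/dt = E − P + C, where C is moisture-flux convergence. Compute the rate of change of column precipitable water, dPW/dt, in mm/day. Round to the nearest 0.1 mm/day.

dPW/dt ≈ 14.1 mm/day

dPW/dt = E − P + C = 1.1 − 20.8 + (33.8) = 14.1 mm/day.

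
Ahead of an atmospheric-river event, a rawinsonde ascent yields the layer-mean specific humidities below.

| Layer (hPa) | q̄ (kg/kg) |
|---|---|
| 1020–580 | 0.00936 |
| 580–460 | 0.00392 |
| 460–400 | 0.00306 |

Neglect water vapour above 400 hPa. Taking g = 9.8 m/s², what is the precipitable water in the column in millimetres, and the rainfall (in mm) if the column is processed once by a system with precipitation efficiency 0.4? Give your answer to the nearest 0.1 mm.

PW ≈ 48.7 mm; rainfall ≈ 19.5 mm

Precipitable water is the column-integrated vapour mass per unit area: PW = (1/g) Σ q̄ Δp, with q in kg/kg and Δp in Pa (1 kg/m² of water = 1 mm).
Layer 1020–580 hPa: Δp = 440 hPa = 44000 Pa, q̄ = 0.00936 kg/kg → 0.00936 × 44000 / 9.8 = 42.02 mm
Layer 580–460 hPa: Δp = 120 hPa = 12000 Pa, q̄ = 0.00392 kg/kg → 0.00392 × 12000 / 9.8 = 4.80 mm
Layer 460–400 hPa: Δp = 60 hPa = 6000 Pa, q̄ = 0.00306 kg/kg → 0.00306 × 6000 / 9.8 = 1.87 mm
PW = 42.02 + 4.80 + 1.87 = 48.69 ≈ 48.7 mm.
Rainfall = ε × PW = 0.4 × 48.7 = 19.5 mm.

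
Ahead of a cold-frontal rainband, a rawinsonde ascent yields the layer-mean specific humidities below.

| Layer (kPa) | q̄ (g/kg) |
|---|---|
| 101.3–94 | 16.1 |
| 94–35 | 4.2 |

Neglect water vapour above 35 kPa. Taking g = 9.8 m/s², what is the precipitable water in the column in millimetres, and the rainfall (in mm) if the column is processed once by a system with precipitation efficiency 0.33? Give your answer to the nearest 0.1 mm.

PW ≈ 37.3 mm; rainfall ≈ 12.3 mm

Precipitable water is the column-integrated vapour mass per unit area: PW = (1/g) Σ q̄ Δp, with q in kg/kg and Δp in Pa (1 kg/m² of water = 1 mm).
Layer 101.3–94 kPa: Δp = 73 hPa = 7300 Pa, q̄ = 0.0161 kg/kg → 0.0161 × 7300 / 9.8 = 11.99 mm
Layer 94–35 kPa: Δp = 590 hPa = 59000 Pa, q̄ = 0.0042 kg/kg → 0.0042 × 59000 / 9.8 = 25.29 mm
PW = 11.99 + 25.29 = 37.28 ≈ 37.3 mm.
Rainfall = ε × PW = 0.33 × 37.3 = 12.3 mm.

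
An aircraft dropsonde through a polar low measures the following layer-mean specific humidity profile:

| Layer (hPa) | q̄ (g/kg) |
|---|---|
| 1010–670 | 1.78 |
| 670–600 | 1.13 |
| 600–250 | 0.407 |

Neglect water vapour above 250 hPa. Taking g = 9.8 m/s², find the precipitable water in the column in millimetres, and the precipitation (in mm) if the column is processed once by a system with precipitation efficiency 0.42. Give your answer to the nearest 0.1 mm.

Precipitable water is the column-integrated vapour mass per unit area: PW = (1/g) Σ q̄ Δp, with q in kg/kg and Δp in Pa (1 kg/m² of water = 1 mm).
Layer 1010–670 hPa: Δp = 340 hPa = 34000 Pa, q̄ = 0.00178 kg/kg → 0.00178 × 34000 / 9.8 = 6.18 mm
Layer 670–600 hPa: Δp = 70 hPa = 7000 Pa, q̄ = 0.00113 kg/kg → 0.00113 × 7000 / 9.8 = 0.81 mm
Layer 600–250 hPa: Δp = 350 hPa = 35000 Pa, q̄ = 0.000407 kg/kg → 0.000407 × 35000 / 9.8 = 1.45 mm
PW = 6.18 + 0.81 + 1.45 = 8.44 ≈ 8.4 mm.
Precipitation = ε × PW = 0.42 × 8.4 = 3.5 mm.

PW ≈ 8.4 mm; precipitation ≈ 3.5 mm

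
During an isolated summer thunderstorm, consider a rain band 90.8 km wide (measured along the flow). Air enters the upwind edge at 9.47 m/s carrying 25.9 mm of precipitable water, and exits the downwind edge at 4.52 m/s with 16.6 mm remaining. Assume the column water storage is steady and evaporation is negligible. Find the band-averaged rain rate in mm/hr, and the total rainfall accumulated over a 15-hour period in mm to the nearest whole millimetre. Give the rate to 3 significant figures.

R ≈ 6.75 mm/hr; total ≈ 101 mm

Column moisture flux per unit crosswind length is F = V × PW.
Inflow: F_in = 9.47 × 25.9 = 245.273 mm·m/s
Outflow: F_out = 4.52 × 16.6 = 75.032 mm·m/s
Steady-state rate R = (F_in − F_out)/L = (245.273 − 75.032) / 90800 m = 1.875e-03 mm/s.
R = 1.875e-03 × 3600 = 6.75 mm/hr.
Over 15 h: total = 6.75 × 15 = 101.25 ≈ 101 mm.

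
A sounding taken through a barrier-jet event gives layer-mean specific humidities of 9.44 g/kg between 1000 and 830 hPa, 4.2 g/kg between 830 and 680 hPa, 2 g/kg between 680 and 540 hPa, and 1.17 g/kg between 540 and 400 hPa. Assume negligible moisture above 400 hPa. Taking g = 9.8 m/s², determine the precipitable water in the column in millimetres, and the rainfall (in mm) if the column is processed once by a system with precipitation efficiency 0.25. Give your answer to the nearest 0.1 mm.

Precipitable water is the column-integrated vapour mass per unit area: PW = (1/g) Σ q̄ Δp, with q in kg/kg and Δp in Pa (1 kg/m² of water = 1 mm).
Layer 1000–830 hPa: Δp = 170 hPa = 17000 Pa, q̄ = 0.00944 kg/kg → 0.00944 × 17000 / 9.8 = 16.38 mm
Layer 830–680 hPa: Δp = 150 hPa = 15000 Pa, q̄ = 0.0042 kg/kg → 0.0042 × 15000 / 9.8 = 6.43 mm
Layer 680–540 hPa: Δp = 140 hPa = 14000 Pa, q̄ = 0.002 kg/kg → 0.002 × 14000 / 9.8 = 2.86 mm
Layer 540–400 hPa: Δp = 140 hPa = 14000 Pa, q̄ = 0.00117 kg/kg → 0.00117 × 14000 / 9.8 = 1.67 mm
PW = 16.38 + 6.43 + 2.86 + 1.67 = 27.34 ≈ 27.3 mm.
Rainfall = ε × PW = 0.25 × 27.3 = 6.8 mm.

PW ≈ 27.3 mm; rainfall ≈ 6.8 mm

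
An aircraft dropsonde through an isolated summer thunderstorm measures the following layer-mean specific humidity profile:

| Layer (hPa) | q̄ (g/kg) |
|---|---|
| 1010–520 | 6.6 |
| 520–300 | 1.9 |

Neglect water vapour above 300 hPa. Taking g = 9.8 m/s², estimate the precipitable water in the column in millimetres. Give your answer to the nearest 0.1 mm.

Precipitable water is the column-integrated vapour mass per unit area: PW = (1/g) Σ q̄ Δp, with q in kg/kg and Δp in Pa (1 kg/m² of water = 1 mm).
Layer 1010–520 hPa: Δp = 490 hPa = 49000 Pa, q̄ = 0.0066 kg/kg → 0.0066 × 49000 / 9.8 = 33.00 mm
Layer 520–300 hPa: Δp = 220 hPa = 22000 Pa, q̄ = 0.0019 kg/kg → 0.0019 × 22000 / 9.8 = 4.27 mm
PW = 33.00 + 4.27 = 37.27 ≈ 37.3 mm.

PW ≈ 37.3 mm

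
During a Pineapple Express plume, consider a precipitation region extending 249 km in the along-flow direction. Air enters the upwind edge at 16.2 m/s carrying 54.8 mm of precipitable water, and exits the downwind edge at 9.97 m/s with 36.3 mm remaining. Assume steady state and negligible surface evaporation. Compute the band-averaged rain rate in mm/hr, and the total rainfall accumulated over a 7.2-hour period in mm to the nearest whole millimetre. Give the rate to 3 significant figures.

R ≈ 7.60 mm/hr; total ≈ 55 mm

Column moisture flux per unit crosswind length is F = V × PW.
Inflow: F_in = 16.2 × 54.8 = 887.76 mm·m/s
Outflow: F_out = 9.97 × 36.3 = 361.911 mm·m/s
Steady-state rate R = (F_in − F_out)/L = (887.76 − 361.911) / 249000 m = 2.112e-03 mm/s.
R = 2.112e-03 × 3600 = 7.60 mm/hr.
Over 7.2 h: total = 7.60 × 7.2 = 54.72 ≈ 55 mm.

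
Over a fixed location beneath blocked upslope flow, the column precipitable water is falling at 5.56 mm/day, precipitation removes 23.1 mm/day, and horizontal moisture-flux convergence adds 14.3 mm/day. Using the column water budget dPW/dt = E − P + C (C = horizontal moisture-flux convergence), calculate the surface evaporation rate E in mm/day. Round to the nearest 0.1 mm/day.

E ≈ 3.2 mm/day

dPW/dt = -5.56 mm/day.
E = dPW/dt + P − C = (-5.56) + 23.1 − (14.3) = 3.2 mm/day.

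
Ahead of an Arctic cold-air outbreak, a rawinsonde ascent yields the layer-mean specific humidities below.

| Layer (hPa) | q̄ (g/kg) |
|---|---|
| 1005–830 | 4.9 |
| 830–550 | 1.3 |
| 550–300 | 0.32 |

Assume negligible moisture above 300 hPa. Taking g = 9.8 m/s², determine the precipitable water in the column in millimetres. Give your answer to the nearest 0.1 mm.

PW ≈ 13.3 mm

Precipitable water is the column-integrated vapour mass per unit area: PW = (1/g) Σ q̄ Δp, with q in kg/kg and Δp in Pa (1 kg/m² of water = 1 mm).
Layer 1005–830 hPa: Δp = 175 hPa = 17500 Pa, q̄ = 0.0049 kg/kg → 0.0049 × 17500 / 9.8 = 8.75 mm
Layer 830–550 hPa: Δp = 280 hPa = 28000 Pa, q̄ = 0.0013 kg/kg → 0.0013 × 28000 / 9.8 = 3.71 mm
Layer 550–300 hPa: Δp = 250 hPa = 25000 Pa, q̄ = 0.00032 kg/kg → 0.00032 × 25000 / 9.8 = 0.82 mm
PW = 8.75 + 3.71 + 0.82 = 13.28 ≈ 13.3 mm.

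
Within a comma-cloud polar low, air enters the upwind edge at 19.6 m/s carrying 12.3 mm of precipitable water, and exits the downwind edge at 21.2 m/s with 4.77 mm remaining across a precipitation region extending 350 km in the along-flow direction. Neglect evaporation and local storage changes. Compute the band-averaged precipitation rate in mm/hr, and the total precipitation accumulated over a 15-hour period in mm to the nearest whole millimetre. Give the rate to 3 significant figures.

R ≈ 1.44 mm/hr; total ≈ 22 mm

Column moisture flux per unit crosswind length is F = V × PW.
Inflow: F_in = 19.6 × 12.3 = 241.08 mm·m/s
Outflow: F_out = 21.2 × 4.77 = 101.124 mm·m/s
Steady-state rate R = (F_in − F_out)/L = (241.08 − 101.124) / 350000 m = 3.999e-04 mm/s.
R = 3.999e-04 × 3600 = 1.44 mm/hr.
Over 15 h: total = 1.44 × 15 = 21.6 ≈ 22 mm.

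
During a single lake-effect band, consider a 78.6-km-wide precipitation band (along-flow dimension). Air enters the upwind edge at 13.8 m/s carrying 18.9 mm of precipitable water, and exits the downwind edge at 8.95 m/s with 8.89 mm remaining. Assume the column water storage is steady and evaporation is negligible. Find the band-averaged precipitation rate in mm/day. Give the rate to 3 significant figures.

R ≈ 199 mm/day

Column moisture flux per unit crosswind length is F = V × PW.
Inflow: F_in = 13.8 × 18.9 = 260.82 mm·m/s
Outflow: F_out = 8.95 × 8.89 = 79.5655 mm·m/s
Steady-state rate R = (F_in − F_out)/L = (260.82 − 79.5655) / 78600 m = 2.306e-03 mm/s.
R = 2.306e-03 × 3600 × 24 = 199 mm/day.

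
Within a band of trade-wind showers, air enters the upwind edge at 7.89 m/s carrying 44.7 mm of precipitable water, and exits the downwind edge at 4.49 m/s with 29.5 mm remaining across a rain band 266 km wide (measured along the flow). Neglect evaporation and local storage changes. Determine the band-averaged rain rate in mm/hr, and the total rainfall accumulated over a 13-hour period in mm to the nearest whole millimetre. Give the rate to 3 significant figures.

R ≈ 2.98 mm/hr; total ≈ 39 mm

Column moisture flux per unit crosswind length is F = V × PW.
Inflow: F_in = 7.89 × 44.7 = 352.683 mm·m/s
Outflow: F_out = 4.49 × 29.5 = 132.455 mm·m/s
Steady-state rate R = (F_in − F_out)/L = (352.683 − 132.455) / 266000 m = 8.279e-04 mm/s.
R = 8.279e-04 × 3600 = 2.98 mm/hr.
Over 13 h: total = 2.98 × 13 = 38.74 ≈ 39 mm.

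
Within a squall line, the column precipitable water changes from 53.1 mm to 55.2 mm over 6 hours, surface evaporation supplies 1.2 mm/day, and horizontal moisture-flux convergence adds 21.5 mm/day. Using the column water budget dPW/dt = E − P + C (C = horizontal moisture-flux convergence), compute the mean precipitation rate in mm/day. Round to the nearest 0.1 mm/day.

dPW/dt = (55.2 − 53.1) mm / (6/24 day) = +8.400 mm/day.
P = E + C − dPW/dt = 1.2 + (21.5) − (+8.400) = 14.3 mm/day.

P ≈ 14.3 mm/day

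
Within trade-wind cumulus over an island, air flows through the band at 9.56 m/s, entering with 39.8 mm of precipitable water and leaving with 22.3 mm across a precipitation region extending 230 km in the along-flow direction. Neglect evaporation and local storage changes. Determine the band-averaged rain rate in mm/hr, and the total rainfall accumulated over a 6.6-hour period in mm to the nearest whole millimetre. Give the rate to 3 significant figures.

Column moisture flux per unit crosswind length is F = V × PW.
Inflow: F_in = 9.56 × 39.8 = 380.488 mm·m/s
Outflow: F_out = 9.56 × 22.3 = 213.188 mm·m/s
Steady-state rate R = (F_in − F_out)/L = (380.488 − 213.188) / 230000 m = 7.274e-04 mm/s.
R = 7.274e-04 × 3600 = 2.62 mm/hr.
Over 6.6 h: total = 2.62 × 6.6 = 17.292 ≈ 17 mm.

R ≈ 2.62 mm/hr; total ≈ 17 mm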